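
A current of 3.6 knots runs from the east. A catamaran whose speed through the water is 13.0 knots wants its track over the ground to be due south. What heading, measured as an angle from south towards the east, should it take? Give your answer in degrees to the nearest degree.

The current pushes perpendicular to the desired track; the heading must have a component into the current equal to 3.6 knots: 13.0 sin θ = 3.6.
sin θ = 0.2769, so θ = 16.077°.

16°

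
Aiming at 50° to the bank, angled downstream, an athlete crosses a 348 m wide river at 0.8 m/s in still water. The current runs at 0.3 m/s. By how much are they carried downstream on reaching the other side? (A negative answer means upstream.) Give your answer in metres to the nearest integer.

Perpendicular speed = 0.613 m/s; crossing time = 348 / 0.613 = 567.852 s.
Net downstream speed = 0.814 m/s.
Drift = 0.814 × 567.852 = 462.362 m (downstream).

462 m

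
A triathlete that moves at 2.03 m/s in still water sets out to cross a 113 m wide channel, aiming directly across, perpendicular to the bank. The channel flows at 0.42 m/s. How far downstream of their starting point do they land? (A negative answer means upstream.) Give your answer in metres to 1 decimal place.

Perpendicular speed = 2.030 m/s; crossing time = 113 / 2.030 = 55.665 s.
Net downstream speed = 0.420 m/s.
Drift = 0.420 × 55.665 = 23.379 m (downstream).

23.4 m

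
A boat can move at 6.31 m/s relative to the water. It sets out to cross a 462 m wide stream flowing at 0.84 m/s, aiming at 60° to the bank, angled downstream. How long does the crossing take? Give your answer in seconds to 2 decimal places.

84.54 s

The component of the boat's velocity perpendicular to the bank is 6.31 × sin 60° = 5.465 m/s.
The flow acts along the bank and has no component across it.
Time = 462 / 5.465 = 84.544 s.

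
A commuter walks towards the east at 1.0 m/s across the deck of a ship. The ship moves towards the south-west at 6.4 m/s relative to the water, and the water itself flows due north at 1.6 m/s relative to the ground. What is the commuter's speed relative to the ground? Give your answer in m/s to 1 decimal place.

4.6 m/s

In east/north components (m/s): commuter relative to ship = (1.000, 0.000); ship relative to water = (-4.525, -4.525); water relative to ground = (0.000, 1.600).
Sum = (-3.525, -2.925) m/s.
Speed = |(-3.525, -2.925)| = 4.581 m/s.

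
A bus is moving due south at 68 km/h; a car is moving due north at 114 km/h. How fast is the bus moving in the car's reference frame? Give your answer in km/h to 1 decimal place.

Taking east as x and north as y: bus velocity = (0.000, -68.000) km/h; car velocity = (0.000, 114.000) km/h.
Velocity of bus relative to car = (0.000, -68.000) − (0.000, 114.000) = (0.000, -182.000) km/h.
Magnitude = |(0.000, -182.000)| = 182.000 km/h.

182.0 km/h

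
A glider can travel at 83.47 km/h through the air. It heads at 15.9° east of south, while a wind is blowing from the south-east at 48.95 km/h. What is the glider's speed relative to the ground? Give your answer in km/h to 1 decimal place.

Taking east as x and north as y: velocity relative to the air = (22.867, -80.277) km/h; the air relative to ground = (-34.613, 34.613) km/h.
Velocity relative to ground = (22.867, -80.277) + (-34.613, 34.613) = (-11.746, -45.664) km/h.
Speed = |(-11.746, -45.664)| = 47.150 km/h.

47.2 km/h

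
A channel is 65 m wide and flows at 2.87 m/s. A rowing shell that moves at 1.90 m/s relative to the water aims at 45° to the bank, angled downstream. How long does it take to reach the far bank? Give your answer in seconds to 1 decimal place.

The component of the rowing shell's velocity perpendicular to the bank is 1.90 × sin 45° = 1.344 m/s.
Only the cross-stream component determines the crossing time; the current contributes nothing perpendicular to the bank.
Time = 65 / 1.344 = 48.381 s.

48.4 s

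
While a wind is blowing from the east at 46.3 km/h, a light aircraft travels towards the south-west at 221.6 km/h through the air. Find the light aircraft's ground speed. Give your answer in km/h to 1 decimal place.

256.4 km/h

Taking east as x and north as y: velocity relative to the air = (-156.695, -156.695) km/h; the air relative to ground = (-46.300, 0.000) km/h.
Velocity relative to ground = (-156.695, -156.695) + (-46.300, 0.000) = (-202.995, -156.695) km/h.
Speed = |(-202.995, -156.695)| = 256.438 km/h.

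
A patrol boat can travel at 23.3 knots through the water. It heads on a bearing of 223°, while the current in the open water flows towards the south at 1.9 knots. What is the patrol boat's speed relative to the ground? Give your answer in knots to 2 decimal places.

Taking east as x and north as y: velocity relative to the water = (-15.891, -17.041) knots; the water relative to ground = (0.000, -1.900) knots.
Velocity relative to ground = (-15.891, -17.041) + (0.000, -1.900) = (-15.891, -18.941) knots.
Speed = |(-15.891, -18.941)| = 24.724 knots.

24.72 knots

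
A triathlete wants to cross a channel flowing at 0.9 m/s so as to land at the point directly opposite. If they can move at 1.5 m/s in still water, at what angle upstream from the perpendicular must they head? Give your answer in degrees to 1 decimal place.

36.9°

To cancel the current, the upstream component of the triathlete's velocity must equal the flow: 1.5 sin θ = 0.9.
sin θ = 0.9 / 1.5 = 0.6000.
θ = arcsin(0.6000) = 36.870°.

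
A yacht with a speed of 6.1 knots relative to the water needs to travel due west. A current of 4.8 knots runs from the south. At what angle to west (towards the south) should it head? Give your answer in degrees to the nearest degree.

The current pushes perpendicular to the desired track; the heading must have a component into the current equal to 4.8 knots: 6.1 sin θ = 4.8.
sin θ = 0.7869, so θ = 51.895°.

52°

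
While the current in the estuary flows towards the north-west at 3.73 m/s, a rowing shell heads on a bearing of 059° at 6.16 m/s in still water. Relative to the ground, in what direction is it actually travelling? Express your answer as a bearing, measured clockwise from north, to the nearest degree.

024°

Taking east as x and north as y: velocity relative to the water = (5.280, 3.173) m/s; the water relative to ground = (-2.638, 2.638) m/s.
Velocity relative to ground = (5.280, 3.173) + (-2.638, 2.638) = (2.643, 5.810) m/s.
Bearing = atan2(2.64, 5.81) = 24.46° clockwise from north.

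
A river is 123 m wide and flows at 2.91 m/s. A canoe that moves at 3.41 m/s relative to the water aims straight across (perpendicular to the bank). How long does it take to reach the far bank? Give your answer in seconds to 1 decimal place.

The component of the canoe's velocity perpendicular to the bank is 3.41 m/s.
The current is parallel to the bank, so it does not affect the crossing time.
Time = 123 / 3.410 = 36.070 s.

36.1 s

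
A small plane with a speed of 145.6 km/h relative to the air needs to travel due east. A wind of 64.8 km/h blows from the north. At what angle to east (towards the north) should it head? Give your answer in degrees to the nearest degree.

The wind pushes perpendicular to the desired track; the heading must have a component into the wind equal to 64.8 km/h: 145.6 sin θ = 64.8.
sin θ = 0.4451, so θ = 26.427°.

26°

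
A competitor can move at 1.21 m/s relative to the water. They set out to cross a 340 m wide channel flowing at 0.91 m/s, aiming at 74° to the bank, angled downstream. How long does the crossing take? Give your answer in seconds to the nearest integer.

292 s

The component of the competitor's velocity perpendicular to the bank is 1.21 × sin 74° = 1.163 m/s.
The current is parallel to the bank, so it does not affect the crossing time.
Time = 340 / 1.163 = 292.316 s.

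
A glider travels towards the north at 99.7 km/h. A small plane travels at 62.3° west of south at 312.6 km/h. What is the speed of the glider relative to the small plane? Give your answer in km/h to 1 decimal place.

369.6 km/h

Taking east as x and north as y: glider velocity = (0.000, 99.700) km/h; small plane velocity = (-276.774, -145.310) km/h.
Velocity of glider relative to small plane = (0.000, 99.700) − (-276.774, -145.310) = (276.774, 245.010) km/h.
Magnitude = |(276.774, 245.010)| = 369.640 km/h.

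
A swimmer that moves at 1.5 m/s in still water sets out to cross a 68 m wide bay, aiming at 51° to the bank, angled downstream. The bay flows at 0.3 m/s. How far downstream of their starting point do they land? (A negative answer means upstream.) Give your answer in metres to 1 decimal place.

Perpendicular speed = 1.166 m/s; crossing time = 68 / 1.166 = 58.333 s.
Net downstream speed = 1.244 m/s.
Drift = 1.244 × 58.333 = 72.565 m (downstream).

72.6 m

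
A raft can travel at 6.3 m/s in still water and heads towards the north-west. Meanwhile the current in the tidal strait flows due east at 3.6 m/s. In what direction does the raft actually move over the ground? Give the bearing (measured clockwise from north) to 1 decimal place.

Taking east as x and north as y: velocity relative to the water = (-4.455, 4.455) m/s; the water relative to ground = (3.600, 0.000) m/s.
Velocity relative to ground = (-4.455, 4.455) + (3.600, 0.000) = (-0.855, 4.455) m/s.
Bearing = atan2(-0.85, 4.45) = 349.14° clockwise from north.

349.1°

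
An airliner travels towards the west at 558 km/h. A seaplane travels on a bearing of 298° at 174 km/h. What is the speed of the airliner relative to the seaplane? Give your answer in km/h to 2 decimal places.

412.54 km/h

Taking east as x and north as y: airliner velocity = (-558.000, 0.000) km/h; seaplane velocity = (-153.633, 81.688) km/h.
Velocity of airliner relative to seaplane = (-558.000, 0.000) − (-153.633, 81.688) = (-404.367, -81.688) km/h.
Magnitude = |(-404.367, -81.688)| = 412.536 km/h.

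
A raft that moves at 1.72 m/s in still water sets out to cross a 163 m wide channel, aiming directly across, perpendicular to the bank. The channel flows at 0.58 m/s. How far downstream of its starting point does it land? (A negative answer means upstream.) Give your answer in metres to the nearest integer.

55 m

Perpendicular speed = 1.720 m/s; crossing time = 163 / 1.720 = 94.767 s.
Net downstream speed = 0.580 m/s.
Drift = 0.580 × 94.767 = 54.965 m (downstream).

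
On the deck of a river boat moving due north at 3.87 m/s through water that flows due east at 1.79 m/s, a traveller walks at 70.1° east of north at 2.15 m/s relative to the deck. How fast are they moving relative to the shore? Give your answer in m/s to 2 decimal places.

In east/north components (m/s): traveller relative to river boat = (2.022, 0.732); river boat relative to water = (0.000, 3.870); water relative to ground = (1.790, 0.000).
Sum = (3.812, 4.602) m/s.
Speed = |(3.812, 4.602)| = 5.975 m/s.

5.98 m/s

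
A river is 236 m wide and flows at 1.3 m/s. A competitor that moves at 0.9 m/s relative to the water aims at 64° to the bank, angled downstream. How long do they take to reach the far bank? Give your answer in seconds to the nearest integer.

The component of the competitor's velocity perpendicular to the bank is 0.9 × sin 64° = 0.809 m/s.
Only the cross-stream component determines the crossing time; the current contributes nothing perpendicular to the bank.
Time = 236 / 0.809 = 291.749 s.

292 s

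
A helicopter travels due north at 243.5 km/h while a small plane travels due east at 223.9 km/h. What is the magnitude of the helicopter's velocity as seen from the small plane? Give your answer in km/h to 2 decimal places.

Taking east as x and north as y: helicopter velocity = (0.000, 243.500) km/h; small plane velocity = (223.900, 0.000) km/h.
Velocity of helicopter relative to small plane = (0.000, 243.500) − (223.900, 0.000) = (-223.900, 243.500) km/h.
Magnitude = |(-223.900, 243.500)| = 330.792 km/h.

330.79 km/h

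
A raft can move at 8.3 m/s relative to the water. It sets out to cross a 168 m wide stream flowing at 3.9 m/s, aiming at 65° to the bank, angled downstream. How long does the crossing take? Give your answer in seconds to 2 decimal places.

The component of the raft's velocity perpendicular to the bank is 8.3 × sin 65° = 7.522 m/s.
The flow acts along the bank and has no component across it.
Time = 168 / 7.522 = 22.333 s.

22.33 s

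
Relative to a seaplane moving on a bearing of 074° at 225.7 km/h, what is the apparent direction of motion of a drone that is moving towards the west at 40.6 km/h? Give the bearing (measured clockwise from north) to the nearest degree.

256°

Taking east as x and north as y: drone velocity = (-40.600, 0.000) km/h; seaplane velocity = (216.957, 62.211) km/h.
Velocity of drone relative to seaplane = (-40.600, 0.000) − (216.957, 62.211) = (-257.557, -62.211) km/h.
Bearing = atan2(-257.56, -62.21) = 256.42° clockwise from north.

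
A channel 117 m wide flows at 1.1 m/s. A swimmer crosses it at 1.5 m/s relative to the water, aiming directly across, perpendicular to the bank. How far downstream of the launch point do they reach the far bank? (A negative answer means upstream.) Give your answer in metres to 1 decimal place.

Perpendicular speed = 1.500 m/s; crossing time = 117 / 1.500 = 78.000 s.
Net downstream speed = 1.100 m/s.
Drift = 1.100 × 78.000 = 85.800 m (downstream).

85.8 m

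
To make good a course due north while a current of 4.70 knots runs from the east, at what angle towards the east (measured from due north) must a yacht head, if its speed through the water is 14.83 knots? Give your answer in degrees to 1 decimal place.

18.5°

The current pushes perpendicular to the desired track; the heading must have a component into the current equal to 4.70 knots: 14.83 sin θ = 4.70.
sin θ = 0.3169, so θ = 18.477°.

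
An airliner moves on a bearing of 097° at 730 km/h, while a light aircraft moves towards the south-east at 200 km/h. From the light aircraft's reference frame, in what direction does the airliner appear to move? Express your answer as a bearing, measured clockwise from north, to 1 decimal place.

Taking east as x and north as y: airliner velocity = (724.559, -88.965) km/h; light aircraft velocity = (141.421, -141.421) km/h.
Velocity of airliner relative to light aircraft = (724.559, -88.965) − (141.421, -141.421) = (583.137, 52.457) km/h.
Bearing = atan2(583.14, 52.46) = 84.86° clockwise from north.

084.9°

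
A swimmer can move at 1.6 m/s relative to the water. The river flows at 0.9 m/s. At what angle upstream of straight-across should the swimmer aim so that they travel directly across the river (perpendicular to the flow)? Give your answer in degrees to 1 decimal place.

To cancel the current, the upstream component of the swimmer's velocity must equal the flow: 1.6 sin θ = 0.9.
sin θ = 0.9 / 1.6 = 0.5625.
θ = arcsin(0.5625) = 34.229°.

34.2°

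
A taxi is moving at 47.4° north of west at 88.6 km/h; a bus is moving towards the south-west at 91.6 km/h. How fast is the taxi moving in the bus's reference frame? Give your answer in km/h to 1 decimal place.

Taking east as x and north as y: taxi velocity = (-59.971, 65.218) km/h; bus velocity = (-64.771, -64.771) km/h.
Velocity of taxi relative to bus = (-59.971, 65.218) − (-64.771, -64.771) = (4.800, 129.989) km/h.
Magnitude = |(4.800, 129.989)| = 130.078 km/h.

130.1 km/h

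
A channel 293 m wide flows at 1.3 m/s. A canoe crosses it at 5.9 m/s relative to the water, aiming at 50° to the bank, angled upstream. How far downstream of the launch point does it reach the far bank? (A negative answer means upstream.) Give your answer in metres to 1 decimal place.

Perpendicular speed = 4.520 m/s; crossing time = 293 / 4.520 = 64.828 s.
Net downstream speed = -2.492 m/s.
Drift = -2.492 × 64.828 = -161.580 m (upstream).

-161.6 m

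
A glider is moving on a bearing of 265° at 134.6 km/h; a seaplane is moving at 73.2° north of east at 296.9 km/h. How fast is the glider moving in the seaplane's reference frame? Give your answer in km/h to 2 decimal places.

368.71 km/h

Taking east as x and north as y: glider velocity = (-134.088, -11.731) km/h; seaplane velocity = (85.814, 284.228) km/h.
Velocity of glider relative to seaplane = (-134.088, -11.731) − (85.814, 284.228) = (-219.901, -295.959) km/h.
Magnitude = |(-219.901, -295.959)| = 368.712 km/h.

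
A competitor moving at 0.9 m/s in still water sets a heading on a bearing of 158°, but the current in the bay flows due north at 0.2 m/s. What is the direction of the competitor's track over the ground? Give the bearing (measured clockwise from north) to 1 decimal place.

Taking east as x and north as y: velocity relative to the water = (0.337, -0.834) m/s; the water relative to ground = (0.000, 0.200) m/s.
Velocity relative to ground = (0.337, -0.834) + (0.000, 0.200) = (0.337, -0.634) m/s.
Bearing = atan2(0.34, -0.63) = 152.01° clockwise from north.

152.0°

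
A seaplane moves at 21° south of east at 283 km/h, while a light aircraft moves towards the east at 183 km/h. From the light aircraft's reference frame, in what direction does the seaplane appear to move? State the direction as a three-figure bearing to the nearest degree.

Taking east as x and north as y: seaplane velocity = (264.203, -101.418) km/h; light aircraft velocity = (183.000, 0.000) km/h.
Velocity of seaplane relative to light aircraft = (264.203, -101.418) − (183.000, 0.000) = (81.203, -101.418) km/h.
Bearing = atan2(81.20, -101.42) = 141.32° clockwise from north.

141°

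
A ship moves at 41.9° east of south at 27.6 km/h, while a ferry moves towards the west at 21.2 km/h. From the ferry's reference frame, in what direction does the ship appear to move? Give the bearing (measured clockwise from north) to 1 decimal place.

Taking east as x and north as y: ship velocity = (18.432, -20.543) km/h; ferry velocity = (-21.200, 0.000) km/h.
Velocity of ship relative to ferry = (18.432, -20.543) − (-21.200, 0.000) = (39.632, -20.543) km/h.
Bearing = atan2(39.63, -20.54) = 117.40° clockwise from north.

117.4°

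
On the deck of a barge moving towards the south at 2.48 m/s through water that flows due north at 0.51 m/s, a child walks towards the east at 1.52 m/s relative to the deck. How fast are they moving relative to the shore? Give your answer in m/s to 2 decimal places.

In east/north components (m/s): child relative to barge = (1.520, 0.000); barge relative to water = (0.000, -2.480); water relative to ground = (0.000, 0.510).
Sum = (1.520, -1.970) m/s.
Speed = |(1.520, -1.970)| = 2.488 m/s.

2.49 m/s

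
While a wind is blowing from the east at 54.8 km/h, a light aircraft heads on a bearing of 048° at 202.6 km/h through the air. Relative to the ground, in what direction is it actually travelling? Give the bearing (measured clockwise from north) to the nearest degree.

035°

Taking east as x and north as y: velocity relative to the air = (150.561, 135.566) km/h; the air relative to ground = (-54.800, 0.000) km/h.
Velocity relative to ground = (150.561, 135.566) + (-54.800, 0.000) = (95.761, 135.566) km/h.
Bearing = atan2(95.76, 135.57) = 35.24° clockwise from north.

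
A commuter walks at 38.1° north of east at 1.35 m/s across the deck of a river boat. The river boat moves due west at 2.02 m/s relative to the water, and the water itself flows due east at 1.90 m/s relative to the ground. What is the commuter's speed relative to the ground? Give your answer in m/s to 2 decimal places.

1.26 m/s

In east/north components (m/s): commuter relative to river boat = (1.062, 0.833); river boat relative to water = (-2.020, 0.000); water relative to ground = (1.900, 0.000).
Sum = (0.942, 0.833) m/s.
Speed = |(0.942, 0.833)| = 1.258 m/s.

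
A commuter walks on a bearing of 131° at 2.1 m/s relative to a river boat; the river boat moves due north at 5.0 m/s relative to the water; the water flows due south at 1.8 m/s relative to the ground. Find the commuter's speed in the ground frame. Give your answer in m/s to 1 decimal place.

2.4 m/s

In east/north components (m/s): commuter relative to river boat = (1.585, -1.378); river boat relative to water = (0.000, 5.000); water relative to ground = (0.000, -1.800).
Sum = (1.585, 1.822) m/s.
Speed = |(1.585, 1.822)| = 2.415 m/s.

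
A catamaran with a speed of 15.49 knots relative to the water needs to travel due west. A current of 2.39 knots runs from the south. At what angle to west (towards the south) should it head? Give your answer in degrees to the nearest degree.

The current pushes perpendicular to the desired track; the heading must have a component into the current equal to 2.39 knots: 15.49 sin θ = 2.39.
sin θ = 0.1543, so θ = 8.876°.

9°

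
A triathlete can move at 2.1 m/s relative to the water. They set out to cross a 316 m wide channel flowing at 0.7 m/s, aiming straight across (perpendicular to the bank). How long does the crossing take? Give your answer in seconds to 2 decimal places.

The component of the triathlete's velocity perpendicular to the bank is 2.1 m/s.
Only the cross-stream component determines the crossing time; the current contributes nothing perpendicular to the bank.
Time = 316 / 2.100 = 150.476 s.

150.48 s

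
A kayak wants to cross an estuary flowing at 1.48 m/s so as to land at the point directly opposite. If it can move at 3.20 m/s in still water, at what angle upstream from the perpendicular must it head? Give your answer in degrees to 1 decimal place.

27.5°

To cancel the current, the upstream component of the kayak's velocity must equal the flow: 3.20 sin θ = 1.48.
sin θ = 1.48 / 3.20 = 0.4625.
θ = arcsin(0.4625) = 27.549°.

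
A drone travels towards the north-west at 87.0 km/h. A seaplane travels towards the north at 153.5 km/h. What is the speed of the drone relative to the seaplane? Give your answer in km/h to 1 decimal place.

110.7 km/h

Taking east as x and north as y: drone velocity = (-61.518, 61.518) km/h; seaplane velocity = (0.000, 153.500) km/h.
Velocity of drone relative to seaplane = (-61.518, 61.518) − (0.000, 153.500) = (-61.518, -91.982) km/h.
Magnitude = |(-61.518, -91.982)| = 110.658 km/h.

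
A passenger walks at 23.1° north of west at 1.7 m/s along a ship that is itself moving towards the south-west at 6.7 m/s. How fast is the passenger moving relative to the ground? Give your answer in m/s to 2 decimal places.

Taking east as x and north as y: ship velocity = (-4.738, -4.738) m/s; passenger velocity relative to ship = (-1.564, 0.667) m/s.
Velocity relative to ground = (-4.738, -4.738) + (-1.564, 0.667) = (-6.301, -4.071) m/s.
Speed = |(-6.301, -4.071)| = 7.502 m/s.

7.50 m/s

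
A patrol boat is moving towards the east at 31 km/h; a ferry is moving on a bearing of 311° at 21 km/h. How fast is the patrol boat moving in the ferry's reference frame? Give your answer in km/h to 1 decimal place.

48.8 km/h

Taking east as x and north as y: patrol boat velocity = (31.000, 0.000) km/h; ferry velocity = (-15.849, 13.777) km/h.
Velocity of patrol boat relative to ferry = (31.000, 0.000) − (-15.849, 13.777) = (46.849, -13.777) km/h.
Magnitude = |(46.849, -13.777)| = 48.833 km/h.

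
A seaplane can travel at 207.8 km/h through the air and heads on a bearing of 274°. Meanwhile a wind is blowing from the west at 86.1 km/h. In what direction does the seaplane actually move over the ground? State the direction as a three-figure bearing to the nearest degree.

277°

Taking east as x and north as y: velocity relative to the air = (-207.294, 14.495) km/h; the air relative to ground = (86.100, 0.000) km/h.
Velocity relative to ground = (-207.294, 14.495) + (86.100, 0.000) = (-121.194, 14.495) km/h.
Bearing = atan2(-121.19, 14.50) = 276.82° clockwise from north.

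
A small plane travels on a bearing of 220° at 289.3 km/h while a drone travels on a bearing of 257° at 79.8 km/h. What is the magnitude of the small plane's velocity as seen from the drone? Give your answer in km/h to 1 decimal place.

Taking east as x and north as y: small plane velocity = (-185.958, -221.617) km/h; drone velocity = (-77.755, -17.951) km/h.
Velocity of small plane relative to drone = (-185.958, -221.617) − (-77.755, -17.951) = (-108.204, -203.666) km/h.
Magnitude = |(-108.204, -203.666)| = 230.625 km/h.

230.6 km/h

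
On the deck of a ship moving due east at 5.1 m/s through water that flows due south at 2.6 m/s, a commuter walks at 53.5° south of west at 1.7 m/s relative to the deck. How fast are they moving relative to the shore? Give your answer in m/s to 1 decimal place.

5.7 m/s

In east/north components (m/s): commuter relative to ship = (-1.011, -1.367); ship relative to water = (5.100, 0.000); water relative to ground = (0.000, -2.600).
Sum = (4.089, -3.967) m/s.
Speed = |(4.089, -3.967)| = 5.697 m/s.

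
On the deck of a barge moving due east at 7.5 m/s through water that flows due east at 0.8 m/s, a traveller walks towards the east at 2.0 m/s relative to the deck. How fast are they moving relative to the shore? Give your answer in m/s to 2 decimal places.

In east/north components (m/s): traveller relative to barge = (2.000, 0.000); barge relative to water = (7.500, 0.000); water relative to ground = (0.800, 0.000).
Sum = (10.300, 0.000) m/s.
Speed = |(10.300, 0.000)| = 10.300 m/s.

10.30 m/s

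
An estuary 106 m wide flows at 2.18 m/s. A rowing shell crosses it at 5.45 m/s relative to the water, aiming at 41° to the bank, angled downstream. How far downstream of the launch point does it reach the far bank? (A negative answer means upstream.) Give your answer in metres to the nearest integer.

187 m

Perpendicular speed = 3.576 m/s; crossing time = 106 / 3.576 = 29.646 s.
Net downstream speed = 6.293 m/s.
Drift = 6.293 × 29.646 = 186.567 m (downstream).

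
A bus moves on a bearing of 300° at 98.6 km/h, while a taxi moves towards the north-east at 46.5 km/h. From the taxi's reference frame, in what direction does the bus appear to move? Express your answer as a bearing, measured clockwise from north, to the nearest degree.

Taking east as x and north as y: bus velocity = (-85.390, 49.300) km/h; taxi velocity = (32.880, 32.880) km/h.
Velocity of bus relative to taxi = (-85.390, 49.300) − (32.880, 32.880) = (-118.271, 16.420) km/h.
Bearing = atan2(-118.27, 16.42) = 277.90° clockwise from north.

278°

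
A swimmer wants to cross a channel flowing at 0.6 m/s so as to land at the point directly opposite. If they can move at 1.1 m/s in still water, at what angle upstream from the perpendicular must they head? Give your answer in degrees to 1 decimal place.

To cancel the current, the upstream component of the swimmer's velocity must equal the flow: 1.1 sin θ = 0.6.
sin θ = 0.6 / 1.1 = 0.5455.
θ = arcsin(0.5455) = 33.056°.

33.1°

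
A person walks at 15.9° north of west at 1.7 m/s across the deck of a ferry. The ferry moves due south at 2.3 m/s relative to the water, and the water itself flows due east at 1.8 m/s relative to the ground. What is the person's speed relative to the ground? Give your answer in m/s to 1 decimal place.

In east/north components (m/s): person relative to ferry = (-1.635, 0.466); ferry relative to water = (0.000, -2.300); water relative to ground = (1.800, 0.000).
Sum = (0.165, -1.834) m/s.
Speed = |(0.165, -1.834)| = 1.842 m/s.

1.8 m/s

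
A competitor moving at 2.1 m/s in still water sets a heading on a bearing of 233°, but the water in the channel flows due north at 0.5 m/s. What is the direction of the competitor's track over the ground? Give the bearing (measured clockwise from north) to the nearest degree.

246°

Taking east as x and north as y: velocity relative to the water = (-1.677, -1.264) m/s; the water relative to ground = (0.000, 0.500) m/s.
Velocity relative to ground = (-1.677, -1.264) + (0.000, 0.500) = (-1.677, -0.764) m/s.
Bearing = atan2(-1.68, -0.76) = 245.51° clockwise from north.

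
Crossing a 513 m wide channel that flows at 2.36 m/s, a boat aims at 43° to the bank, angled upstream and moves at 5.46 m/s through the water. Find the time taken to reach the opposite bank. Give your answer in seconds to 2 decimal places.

The component of the boat's velocity perpendicular to the bank is 5.46 × sin 43° = 3.724 m/s.
The flow acts along the bank and has no component across it.
Time = 513 / 3.724 = 137.766 s.

137.77 s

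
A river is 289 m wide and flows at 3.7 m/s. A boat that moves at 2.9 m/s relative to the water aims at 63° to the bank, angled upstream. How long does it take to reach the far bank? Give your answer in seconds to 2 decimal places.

The component of the boat's velocity perpendicular to the bank is 2.9 × sin 63° = 2.584 m/s.
The flow acts along the bank and has no component across it.
Time = 289 / 2.584 = 111.846 s.

111.85 s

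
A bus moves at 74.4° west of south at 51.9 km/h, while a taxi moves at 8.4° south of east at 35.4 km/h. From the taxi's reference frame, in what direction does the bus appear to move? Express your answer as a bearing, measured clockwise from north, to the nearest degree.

264°

Taking east as x and north as y: bus velocity = (-49.988, -13.957) km/h; taxi velocity = (35.020, -5.171) km/h.
Velocity of bus relative to taxi = (-49.988, -13.957) − (35.020, -5.171) = (-85.008, -8.786) km/h.
Bearing = atan2(-85.01, -8.79) = 264.10° clockwise from north.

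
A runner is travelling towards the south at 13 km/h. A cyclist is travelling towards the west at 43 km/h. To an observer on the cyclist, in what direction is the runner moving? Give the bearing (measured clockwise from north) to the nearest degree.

107°

Taking east as x and north as y: runner velocity = (0.000, -13.000) km/h; cyclist velocity = (-43.000, 0.000) km/h.
Velocity of runner relative to cyclist = (0.000, -13.000) − (-43.000, 0.000) = (43.000, -13.000) km/h.
Bearing = atan2(43.00, -13.00) = 106.82° clockwise from north.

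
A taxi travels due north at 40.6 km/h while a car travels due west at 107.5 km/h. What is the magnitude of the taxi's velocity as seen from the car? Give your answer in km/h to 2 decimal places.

114.91 km/h

Taking east as x and north as y: taxi velocity = (0.000, 40.600) km/h; car velocity = (-107.500, 0.000) km/h.
Velocity of taxi relative to car = (0.000, 40.600) − (-107.500, 0.000) = (107.500, 40.600) km/h.
Magnitude = |(107.500, 40.600)| = 114.911 km/h.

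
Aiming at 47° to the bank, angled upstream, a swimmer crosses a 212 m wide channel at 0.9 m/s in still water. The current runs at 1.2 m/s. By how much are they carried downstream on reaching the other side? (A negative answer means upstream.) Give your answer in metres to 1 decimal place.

188.8 m

Perpendicular speed = 0.658 m/s; crossing time = 212 / 0.658 = 322.082 s.
Net downstream speed = 0.586 m/s.
Drift = 0.586 × 322.082 = 188.805 m (downstream).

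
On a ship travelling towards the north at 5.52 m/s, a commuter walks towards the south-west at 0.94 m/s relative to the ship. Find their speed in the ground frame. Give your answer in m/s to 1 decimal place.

4.9 m/s

Taking east as x and north as y: ship velocity = (0.000, 5.520) m/s; commuter velocity relative to ship = (-0.665, -0.665) m/s.
Velocity relative to ground = (0.000, 5.520) + (-0.665, -0.665) = (-0.665, 4.855) m/s.
Speed = |(-0.665, 4.855)| = 4.901 m/s.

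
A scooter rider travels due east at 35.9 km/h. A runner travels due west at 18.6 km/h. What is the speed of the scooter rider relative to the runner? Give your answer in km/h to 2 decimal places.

54.50 km/h

Taking east as x and north as y: scooter rider velocity = (35.900, 0.000) km/h; runner velocity = (-18.600, 0.000) km/h.
Velocity of scooter rider relative to runner = (35.900, 0.000) − (-18.600, 0.000) = (54.500, 0.000) km/h.
Magnitude = |(54.500, 0.000)| = 54.500 km/h.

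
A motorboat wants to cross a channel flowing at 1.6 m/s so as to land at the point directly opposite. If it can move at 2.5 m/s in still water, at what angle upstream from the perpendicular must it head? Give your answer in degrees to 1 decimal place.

39.8°

To cancel the current, the upstream component of the motorboat's velocity must equal the flow: 2.5 sin θ = 1.6.
sin θ = 1.6 / 2.5 = 0.6400.
θ = arcsin(0.6400) = 39.792°.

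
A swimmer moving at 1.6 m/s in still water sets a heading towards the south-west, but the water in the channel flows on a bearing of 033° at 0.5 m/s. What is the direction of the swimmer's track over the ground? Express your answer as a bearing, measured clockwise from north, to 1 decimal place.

230.3°

Taking east as x and north as y: velocity relative to the water = (-1.131, -1.131) m/s; the water relative to ground = (0.272, 0.419) m/s.
Velocity relative to ground = (-1.131, -1.131) + (0.272, 0.419) = (-0.859, -0.712) m/s.
Bearing = atan2(-0.86, -0.71) = 230.35° clockwise from north.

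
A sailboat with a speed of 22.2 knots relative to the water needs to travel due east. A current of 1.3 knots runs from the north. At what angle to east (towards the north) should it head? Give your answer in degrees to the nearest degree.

3°

The current pushes perpendicular to the desired track; the heading must have a component into the current equal to 1.3 knots: 22.2 sin θ = 1.3.
sin θ = 0.0586, so θ = 3.357°.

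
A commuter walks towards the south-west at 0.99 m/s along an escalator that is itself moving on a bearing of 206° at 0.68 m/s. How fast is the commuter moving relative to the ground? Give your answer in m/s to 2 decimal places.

Taking east as x and north as y: escalator velocity = (-0.298, -0.611) m/s; commuter velocity relative to escalator = (-0.700, -0.700) m/s.
Velocity relative to ground = (-0.298, -0.611) + (-0.700, -0.700) = (-0.998, -1.311) m/s.
Speed = |(-0.998, -1.311)| = 1.648 m/s.

1.65 m/s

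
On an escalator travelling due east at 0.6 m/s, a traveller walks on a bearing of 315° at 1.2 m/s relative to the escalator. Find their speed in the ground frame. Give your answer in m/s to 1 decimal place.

Taking east as x and north as y: escalator velocity = (0.600, 0.000) m/s; traveller velocity relative to escalator = (-0.849, 0.849) m/s.
Velocity relative to ground = (0.600, 0.000) + (-0.849, 0.849) = (-0.249, 0.849) m/s.
Speed = |(-0.249, 0.849)| = 0.884 m/s.

0.9 m/s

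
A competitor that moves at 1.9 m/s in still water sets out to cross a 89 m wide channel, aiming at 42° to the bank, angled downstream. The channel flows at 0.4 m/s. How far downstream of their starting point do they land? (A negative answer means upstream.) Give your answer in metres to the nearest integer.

127 m

Perpendicular speed = 1.271 m/s; crossing time = 89 / 1.271 = 70.004 s.
Net downstream speed = 1.812 m/s.
Drift = 1.812 × 70.004 = 126.846 m (downstream).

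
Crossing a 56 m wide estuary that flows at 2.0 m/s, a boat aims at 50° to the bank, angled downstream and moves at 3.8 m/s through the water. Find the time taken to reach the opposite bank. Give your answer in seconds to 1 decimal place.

19.2 s

The component of the boat's velocity perpendicular to the bank is 3.8 × sin 50° = 2.911 m/s.
The flow acts along the bank and has no component across it.
Time = 56 / 2.911 = 19.238 s.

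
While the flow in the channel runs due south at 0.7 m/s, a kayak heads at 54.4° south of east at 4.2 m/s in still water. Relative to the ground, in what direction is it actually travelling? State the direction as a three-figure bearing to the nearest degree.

149°

Taking east as x and north as y: velocity relative to the water = (2.445, -3.415) m/s; the water relative to ground = (0.000, -0.700) m/s.
Velocity relative to ground = (2.445, -3.415) + (0.000, -0.700) = (2.445, -4.115) m/s.
Bearing = atan2(2.44, -4.12) = 149.28° clockwise from north.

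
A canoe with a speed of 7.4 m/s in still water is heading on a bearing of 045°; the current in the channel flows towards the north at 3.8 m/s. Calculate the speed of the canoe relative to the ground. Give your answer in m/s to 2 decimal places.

Taking east as x and north as y: velocity relative to the water = (5.233, 5.233) m/s; the water relative to ground = (0.000, 3.800) m/s.
Velocity relative to ground = (5.233, 5.233) + (0.000, 3.800) = (5.233, 9.033) m/s.
Speed = |(5.233, 9.033)| = 10.439 m/s.

10.44 m/s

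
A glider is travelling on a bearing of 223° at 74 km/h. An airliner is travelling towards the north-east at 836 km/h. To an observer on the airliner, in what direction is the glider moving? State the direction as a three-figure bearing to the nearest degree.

Taking east as x and north as y: glider velocity = (-50.468, -54.120) km/h; airliner velocity = (591.141, 591.141) km/h.
Velocity of glider relative to airliner = (-50.468, -54.120) − (591.141, 591.141) = (-641.609, -645.261) km/h.
Bearing = atan2(-641.61, -645.26) = 224.84° clockwise from north.

225°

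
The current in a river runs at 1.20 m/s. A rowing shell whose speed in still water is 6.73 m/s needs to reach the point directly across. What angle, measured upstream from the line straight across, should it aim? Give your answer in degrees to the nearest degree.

To cancel the current, the upstream component of the rowing shell's velocity must equal the flow: 6.73 sin θ = 1.20.
sin θ = 1.20 / 6.73 = 0.1783.
θ = arcsin(0.1783) = 10.271°.

10°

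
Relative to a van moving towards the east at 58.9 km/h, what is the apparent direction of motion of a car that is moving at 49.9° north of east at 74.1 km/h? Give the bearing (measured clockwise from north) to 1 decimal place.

Taking east as x and north as y: car velocity = (47.730, 56.681) km/h; van velocity = (58.900, 0.000) km/h.
Velocity of car relative to van = (47.730, 56.681) − (58.900, 0.000) = (-11.170, 56.681) km/h.
Bearing = atan2(-11.17, 56.68) = 348.85° clockwise from north.

348.9°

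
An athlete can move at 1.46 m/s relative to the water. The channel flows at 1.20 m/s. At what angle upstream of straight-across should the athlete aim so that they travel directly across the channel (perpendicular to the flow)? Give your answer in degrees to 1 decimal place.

To cancel the current, the upstream component of the athlete's velocity must equal the flow: 1.46 sin θ = 1.20.
sin θ = 1.20 / 1.46 = 0.8219.
θ = arcsin(0.8219) = 55.277°.

55.3°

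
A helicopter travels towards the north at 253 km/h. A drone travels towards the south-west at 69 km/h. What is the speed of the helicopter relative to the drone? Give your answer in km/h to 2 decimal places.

305.71 km/h

Taking east as x and north as y: helicopter velocity = (0.000, 253.000) km/h; drone velocity = (-48.790, -48.790) km/h.
Velocity of helicopter relative to drone = (0.000, 253.000) − (-48.790, -48.790) = (48.790, 301.790) km/h.
Magnitude = |(48.790, 301.790)| = 305.709 km/h.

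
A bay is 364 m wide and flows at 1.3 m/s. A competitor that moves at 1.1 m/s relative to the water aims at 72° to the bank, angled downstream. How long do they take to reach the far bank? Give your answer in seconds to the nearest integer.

The component of the competitor's velocity perpendicular to the bank is 1.1 × sin 72° = 1.046 m/s.
The current is parallel to the bank, so it does not affect the crossing time.
Time = 364 / 1.046 = 347.938 s.

348 s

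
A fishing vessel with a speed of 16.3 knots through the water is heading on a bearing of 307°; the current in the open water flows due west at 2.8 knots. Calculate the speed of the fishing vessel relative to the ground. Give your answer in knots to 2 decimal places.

18.61 knots

Taking east as x and north as y: velocity relative to the water = (-13.018, 9.810) knots; the water relative to ground = (-2.800, 0.000) knots.
Velocity relative to ground = (-13.018, 9.810) + (-2.800, 0.000) = (-15.818, 9.810) knots.
Speed = |(-15.818, 9.810)| = 18.613 knots.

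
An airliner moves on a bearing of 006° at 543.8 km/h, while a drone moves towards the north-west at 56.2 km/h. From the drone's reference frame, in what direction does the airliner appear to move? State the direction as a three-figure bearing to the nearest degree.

Taking east as x and north as y: airliner velocity = (56.843, 540.821) km/h; drone velocity = (-39.739, 39.739) km/h.
Velocity of airliner relative to drone = (56.843, 540.821) − (-39.739, 39.739) = (96.582, 501.082) km/h.
Bearing = atan2(96.58, 501.08) = 10.91° clockwise from north.

011°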